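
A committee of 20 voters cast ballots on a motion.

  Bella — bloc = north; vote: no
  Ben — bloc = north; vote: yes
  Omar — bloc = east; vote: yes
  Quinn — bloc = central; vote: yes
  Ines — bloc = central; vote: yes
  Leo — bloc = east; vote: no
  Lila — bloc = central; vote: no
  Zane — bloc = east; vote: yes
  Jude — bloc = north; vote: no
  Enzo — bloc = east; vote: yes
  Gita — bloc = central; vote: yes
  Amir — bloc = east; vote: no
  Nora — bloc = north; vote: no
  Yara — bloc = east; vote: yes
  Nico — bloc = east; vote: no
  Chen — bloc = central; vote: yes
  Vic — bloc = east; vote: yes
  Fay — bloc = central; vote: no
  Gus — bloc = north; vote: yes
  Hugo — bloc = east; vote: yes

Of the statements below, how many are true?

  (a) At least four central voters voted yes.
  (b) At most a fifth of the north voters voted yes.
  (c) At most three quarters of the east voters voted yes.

(a) central: |A| = 6, |A ∩ B| = 4; needs |A ∩ B| ≥ 4 — true.
(b) north: |A| = 5, |A ∩ B| = 2; needs |A ∩ B| / |A| ≤ 1/5 — false.
(c) east: |A| = 9, |A ∩ B| = 6; needs |A ∩ B| / |A| ≤ 3/4 — true.

2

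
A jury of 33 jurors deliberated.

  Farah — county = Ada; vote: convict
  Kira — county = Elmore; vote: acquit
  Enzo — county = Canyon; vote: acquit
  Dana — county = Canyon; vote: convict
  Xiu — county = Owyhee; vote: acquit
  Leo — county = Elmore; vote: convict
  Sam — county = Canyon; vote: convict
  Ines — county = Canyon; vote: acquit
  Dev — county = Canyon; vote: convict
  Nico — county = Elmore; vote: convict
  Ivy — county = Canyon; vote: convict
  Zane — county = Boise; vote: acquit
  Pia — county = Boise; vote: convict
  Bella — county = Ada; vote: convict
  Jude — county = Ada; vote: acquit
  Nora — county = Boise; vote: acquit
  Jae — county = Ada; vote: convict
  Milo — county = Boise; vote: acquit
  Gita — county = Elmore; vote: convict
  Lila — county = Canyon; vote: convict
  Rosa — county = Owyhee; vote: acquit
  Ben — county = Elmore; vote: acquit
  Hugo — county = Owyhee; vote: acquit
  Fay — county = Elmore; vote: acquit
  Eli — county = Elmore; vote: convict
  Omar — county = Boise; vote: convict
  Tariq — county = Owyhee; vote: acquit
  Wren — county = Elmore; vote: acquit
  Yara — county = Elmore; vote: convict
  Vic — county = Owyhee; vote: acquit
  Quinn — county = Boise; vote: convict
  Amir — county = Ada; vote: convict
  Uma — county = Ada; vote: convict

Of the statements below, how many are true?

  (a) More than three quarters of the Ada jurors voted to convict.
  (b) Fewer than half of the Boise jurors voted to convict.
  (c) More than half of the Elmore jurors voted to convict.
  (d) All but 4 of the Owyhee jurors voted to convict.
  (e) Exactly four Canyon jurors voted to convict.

2

(a) Ada: |A| = 6, |A ∩ B| = 5; needs |A ∩ B| / |A| > 3/4 — true.
(b) Boise: |A| = 6, |A ∩ B| = 3; needs |A ∩ B| < |A ∖ B| — false.
(c) Elmore: |A| = 9, |A ∩ B| = 5; needs |A ∩ B| > |A ∖ B| — true.
(d) Owyhee: |A| = 5, |A ∩ B| = 0; needs |A ∖ B| = 4 — false.
(e) Canyon: |A| = 7, |A ∩ B| = 5; needs |A ∩ B| = 4 — false.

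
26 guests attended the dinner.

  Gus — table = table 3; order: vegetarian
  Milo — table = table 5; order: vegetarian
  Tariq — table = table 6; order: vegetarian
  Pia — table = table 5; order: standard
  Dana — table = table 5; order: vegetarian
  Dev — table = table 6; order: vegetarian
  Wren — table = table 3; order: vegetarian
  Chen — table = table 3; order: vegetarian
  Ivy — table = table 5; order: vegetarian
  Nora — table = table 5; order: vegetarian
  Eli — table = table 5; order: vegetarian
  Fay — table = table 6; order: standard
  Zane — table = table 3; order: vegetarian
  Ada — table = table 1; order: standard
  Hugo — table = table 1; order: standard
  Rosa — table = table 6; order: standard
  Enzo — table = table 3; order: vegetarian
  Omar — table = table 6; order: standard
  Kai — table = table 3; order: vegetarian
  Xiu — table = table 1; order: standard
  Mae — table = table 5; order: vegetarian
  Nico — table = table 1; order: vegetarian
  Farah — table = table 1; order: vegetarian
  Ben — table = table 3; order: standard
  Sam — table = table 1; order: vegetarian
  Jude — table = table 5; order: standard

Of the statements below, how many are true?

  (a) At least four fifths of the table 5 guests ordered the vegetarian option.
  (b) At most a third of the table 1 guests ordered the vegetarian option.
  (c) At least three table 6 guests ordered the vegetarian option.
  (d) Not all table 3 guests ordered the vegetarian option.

(a) table 5: |A| = 8, |A ∩ B| = 6; needs |A ∩ B| / |A| ≥ 4/5 — false.
(b) table 1: |A| = 6, |A ∩ B| = 3; needs |A ∩ B| / |A| ≤ 1/3 — false.
(c) table 6: |A| = 5, |A ∩ B| = 2; needs |A ∩ B| ≥ 3 — false.
(d) table 3: |A| = 7, |A ∩ B| = 6; needs A ⊄ B (|A ∖ B| ≥ 1) — true.

1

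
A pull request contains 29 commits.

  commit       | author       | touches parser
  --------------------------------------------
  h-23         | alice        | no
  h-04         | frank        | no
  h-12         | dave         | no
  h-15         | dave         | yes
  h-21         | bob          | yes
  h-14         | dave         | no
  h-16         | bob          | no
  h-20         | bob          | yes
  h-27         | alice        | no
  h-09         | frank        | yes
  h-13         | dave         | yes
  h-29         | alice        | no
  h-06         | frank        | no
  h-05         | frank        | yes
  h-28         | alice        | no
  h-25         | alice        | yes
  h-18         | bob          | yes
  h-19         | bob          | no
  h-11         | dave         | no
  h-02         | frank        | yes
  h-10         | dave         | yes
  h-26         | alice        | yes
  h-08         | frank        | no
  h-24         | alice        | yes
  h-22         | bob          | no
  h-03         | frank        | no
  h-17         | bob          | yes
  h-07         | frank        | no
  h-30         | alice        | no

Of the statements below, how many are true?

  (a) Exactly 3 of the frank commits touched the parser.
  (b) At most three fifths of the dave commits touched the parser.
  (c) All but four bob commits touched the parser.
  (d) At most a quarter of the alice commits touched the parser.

2

(a) frank: |A| = 8, |A ∩ B| = 3; needs |A ∩ B| = 3 — true.
(b) dave: |A| = 6, |A ∩ B| = 3; needs |A ∩ B| / |A| ≤ 3/5 — true.
(c) bob: |A| = 7, |A ∩ B| = 4; needs |A ∖ B| = 4 — false.
(d) alice: |A| = 8, |A ∩ B| = 3; needs |A ∩ B| / |A| ≤ 1/4 — false.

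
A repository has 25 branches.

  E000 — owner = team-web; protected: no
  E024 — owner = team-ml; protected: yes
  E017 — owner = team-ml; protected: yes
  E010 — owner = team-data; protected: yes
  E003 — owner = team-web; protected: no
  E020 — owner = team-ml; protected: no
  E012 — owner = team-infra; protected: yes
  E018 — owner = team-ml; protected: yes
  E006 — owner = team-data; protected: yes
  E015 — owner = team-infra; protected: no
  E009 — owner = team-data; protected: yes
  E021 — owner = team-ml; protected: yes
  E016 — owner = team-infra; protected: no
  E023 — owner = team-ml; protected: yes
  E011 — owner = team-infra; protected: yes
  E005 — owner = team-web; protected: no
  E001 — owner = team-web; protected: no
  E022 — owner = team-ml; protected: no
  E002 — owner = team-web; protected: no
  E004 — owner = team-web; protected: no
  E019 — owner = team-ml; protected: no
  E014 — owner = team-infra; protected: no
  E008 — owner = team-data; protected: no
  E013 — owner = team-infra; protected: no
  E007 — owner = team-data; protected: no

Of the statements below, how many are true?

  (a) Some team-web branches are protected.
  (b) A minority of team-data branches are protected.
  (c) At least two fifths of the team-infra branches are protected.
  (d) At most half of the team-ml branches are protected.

(a) team-web: |A| = 6, |A ∩ B| = 0; needs A ∩ B ≠ ∅ (|A ∩ B| ≥ 1) — false.
(b) team-data: |A| = 5, |A ∩ B| = 3; needs |A ∩ B| < |A ∖ B| — false.
(c) team-infra: |A| = 6, |A ∩ B| = 2; needs |A ∩ B| / |A| ≥ 2/5 — false.
(d) team-ml: |A| = 8, |A ∩ B| = 5; needs |A ∩ B| ≤ |A ∖ B| — false.

0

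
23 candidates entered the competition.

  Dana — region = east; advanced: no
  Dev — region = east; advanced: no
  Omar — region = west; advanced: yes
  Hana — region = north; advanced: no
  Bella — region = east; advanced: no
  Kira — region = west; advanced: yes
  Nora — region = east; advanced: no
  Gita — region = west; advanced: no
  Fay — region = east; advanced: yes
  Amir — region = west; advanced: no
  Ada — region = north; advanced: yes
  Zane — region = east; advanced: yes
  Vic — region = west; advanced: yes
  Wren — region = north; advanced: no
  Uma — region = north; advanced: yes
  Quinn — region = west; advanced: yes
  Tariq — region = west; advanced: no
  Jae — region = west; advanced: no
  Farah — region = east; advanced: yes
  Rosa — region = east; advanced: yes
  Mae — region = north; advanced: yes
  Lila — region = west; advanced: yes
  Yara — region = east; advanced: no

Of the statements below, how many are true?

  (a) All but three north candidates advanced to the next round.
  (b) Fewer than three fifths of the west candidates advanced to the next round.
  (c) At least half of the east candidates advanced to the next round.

(a) north: |A| = 5, |A ∩ B| = 3; needs |A ∖ B| = 3 — false.
(b) west: |A| = 9, |A ∩ B| = 5; needs |A ∩ B| / |A| < 3/5 — true.
(c) east: |A| = 9, |A ∩ B| = 4; needs |A ∩ B| ≥ |A ∖ B| — false.

1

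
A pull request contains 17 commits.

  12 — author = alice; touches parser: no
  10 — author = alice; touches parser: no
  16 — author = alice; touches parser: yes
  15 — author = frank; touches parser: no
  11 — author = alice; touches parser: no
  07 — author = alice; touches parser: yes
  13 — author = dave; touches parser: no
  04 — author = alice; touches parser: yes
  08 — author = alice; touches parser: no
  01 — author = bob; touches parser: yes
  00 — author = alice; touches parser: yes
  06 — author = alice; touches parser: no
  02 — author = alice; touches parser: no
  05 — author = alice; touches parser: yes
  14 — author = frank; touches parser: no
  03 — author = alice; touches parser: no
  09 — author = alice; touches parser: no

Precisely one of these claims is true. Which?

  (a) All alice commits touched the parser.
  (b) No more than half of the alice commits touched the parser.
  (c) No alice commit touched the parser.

|A| = 13, |A ∩ B| = 5, |A ∖ B| = 8.
(a) requires A ⊆ B, i.e. every element of A is in B (|A ∖ B| = 0): false.
(b) requires |A ∩ B| ≤ |A ∖ B|: true.
(c) requires A ∩ B = ∅ (|A ∩ B| = 0): false.

(b)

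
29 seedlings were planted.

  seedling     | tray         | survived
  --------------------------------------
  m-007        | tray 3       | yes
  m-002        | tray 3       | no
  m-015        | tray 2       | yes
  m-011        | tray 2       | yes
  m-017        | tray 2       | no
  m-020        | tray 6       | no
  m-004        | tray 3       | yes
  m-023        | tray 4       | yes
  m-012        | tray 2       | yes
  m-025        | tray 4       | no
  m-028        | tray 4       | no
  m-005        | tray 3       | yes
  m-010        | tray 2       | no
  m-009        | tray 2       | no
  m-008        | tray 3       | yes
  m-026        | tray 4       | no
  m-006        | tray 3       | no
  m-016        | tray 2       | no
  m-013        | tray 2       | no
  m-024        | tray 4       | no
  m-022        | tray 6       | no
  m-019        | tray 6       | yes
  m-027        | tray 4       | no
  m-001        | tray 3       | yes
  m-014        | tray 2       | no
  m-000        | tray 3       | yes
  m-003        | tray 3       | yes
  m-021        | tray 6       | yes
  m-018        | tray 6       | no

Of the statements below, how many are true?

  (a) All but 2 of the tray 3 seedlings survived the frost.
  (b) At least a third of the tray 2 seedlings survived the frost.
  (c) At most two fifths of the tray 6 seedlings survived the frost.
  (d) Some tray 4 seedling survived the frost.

(a) tray 3: |A| = 9, |A ∩ B| = 7; needs |A ∖ B| = 2 — true.
(b) tray 2: |A| = 9, |A ∩ B| = 3; needs |A ∩ B| / |A| ≥ 1/3 — true.
(c) tray 6: |A| = 5, |A ∩ B| = 2; needs |A ∩ B| / |A| ≤ 2/5 — true.
(d) tray 4: |A| = 6, |A ∩ B| = 1; needs A ∩ B ≠ ∅ (|A ∩ B| ≥ 1) — true.

4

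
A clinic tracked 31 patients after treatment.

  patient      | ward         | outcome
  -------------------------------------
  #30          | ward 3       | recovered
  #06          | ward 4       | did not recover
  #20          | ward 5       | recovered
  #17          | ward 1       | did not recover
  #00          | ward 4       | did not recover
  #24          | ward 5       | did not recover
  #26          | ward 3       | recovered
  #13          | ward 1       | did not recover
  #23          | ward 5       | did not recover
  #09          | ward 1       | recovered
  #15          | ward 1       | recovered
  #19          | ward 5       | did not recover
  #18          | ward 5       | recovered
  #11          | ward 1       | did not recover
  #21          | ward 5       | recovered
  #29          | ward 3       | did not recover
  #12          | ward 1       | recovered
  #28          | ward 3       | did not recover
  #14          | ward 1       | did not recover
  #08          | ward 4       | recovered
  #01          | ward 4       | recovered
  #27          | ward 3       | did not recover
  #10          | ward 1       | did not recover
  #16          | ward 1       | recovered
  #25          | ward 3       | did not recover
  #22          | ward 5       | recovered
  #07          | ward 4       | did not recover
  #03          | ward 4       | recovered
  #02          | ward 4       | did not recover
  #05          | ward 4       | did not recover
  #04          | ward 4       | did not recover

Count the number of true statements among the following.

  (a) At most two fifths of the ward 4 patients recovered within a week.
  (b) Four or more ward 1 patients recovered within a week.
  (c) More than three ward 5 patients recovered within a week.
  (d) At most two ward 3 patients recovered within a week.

(a) ward 4: |A| = 9, |A ∩ B| = 3; needs |A ∩ B| / |A| ≤ 2/5 — true.
(b) ward 1: |A| = 9, |A ∩ B| = 4; needs |A ∩ B| ≥ 4 — true.
(c) ward 5: |A| = 7, |A ∩ B| = 4; needs |A ∩ B| > 3 — true.
(d) ward 3: |A| = 6, |A ∩ B| = 2; needs |A ∩ B| ≤ 2 — true.

4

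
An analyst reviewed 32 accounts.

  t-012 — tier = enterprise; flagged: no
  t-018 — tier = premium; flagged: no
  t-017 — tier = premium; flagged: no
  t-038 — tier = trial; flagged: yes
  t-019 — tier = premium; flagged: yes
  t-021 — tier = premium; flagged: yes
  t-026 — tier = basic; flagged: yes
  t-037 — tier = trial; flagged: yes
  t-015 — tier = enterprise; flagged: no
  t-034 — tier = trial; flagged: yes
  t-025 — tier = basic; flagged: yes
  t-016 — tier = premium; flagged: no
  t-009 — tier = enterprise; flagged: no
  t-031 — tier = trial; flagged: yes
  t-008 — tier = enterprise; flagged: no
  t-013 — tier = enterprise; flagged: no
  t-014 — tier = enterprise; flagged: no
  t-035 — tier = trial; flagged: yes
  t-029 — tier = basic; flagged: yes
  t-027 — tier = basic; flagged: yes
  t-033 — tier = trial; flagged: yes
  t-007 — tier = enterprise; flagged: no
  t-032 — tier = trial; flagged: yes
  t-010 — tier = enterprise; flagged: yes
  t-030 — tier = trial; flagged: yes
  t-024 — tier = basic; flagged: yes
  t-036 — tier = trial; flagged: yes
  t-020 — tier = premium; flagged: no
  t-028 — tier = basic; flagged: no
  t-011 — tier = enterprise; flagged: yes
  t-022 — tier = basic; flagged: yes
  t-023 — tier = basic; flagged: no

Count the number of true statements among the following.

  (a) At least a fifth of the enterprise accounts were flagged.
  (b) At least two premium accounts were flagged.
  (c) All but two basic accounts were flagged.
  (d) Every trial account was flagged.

(a) enterprise: |A| = 9, |A ∩ B| = 2; needs |A ∩ B| / |A| ≥ 1/5 — true.
(b) premium: |A| = 6, |A ∩ B| = 2; needs |A ∩ B| ≥ 2 — true.
(c) basic: |A| = 8, |A ∩ B| = 6; needs |A ∖ B| = 2 — true.
(d) trial: |A| = 9, |A ∩ B| = 9; needs A ⊆ B, i.e. every element of A is in B (|A ∖ B| = 0) — true.

4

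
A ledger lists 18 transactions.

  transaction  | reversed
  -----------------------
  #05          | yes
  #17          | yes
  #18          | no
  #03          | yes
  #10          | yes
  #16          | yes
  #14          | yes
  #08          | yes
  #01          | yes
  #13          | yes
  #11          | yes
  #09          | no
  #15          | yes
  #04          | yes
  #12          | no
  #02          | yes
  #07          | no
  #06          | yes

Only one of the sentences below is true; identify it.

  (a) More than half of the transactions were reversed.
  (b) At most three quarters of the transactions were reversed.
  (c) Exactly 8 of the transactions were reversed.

|A| = 18, |A ∩ B| = 14, |A ∖ B| = 4.
(a) requires |A ∩ B| > |A ∖ B|: true.
(b) requires |A ∩ B| / |A| ≤ 3/4: false.
(c) requires |A ∩ B| = 8: false.

(a)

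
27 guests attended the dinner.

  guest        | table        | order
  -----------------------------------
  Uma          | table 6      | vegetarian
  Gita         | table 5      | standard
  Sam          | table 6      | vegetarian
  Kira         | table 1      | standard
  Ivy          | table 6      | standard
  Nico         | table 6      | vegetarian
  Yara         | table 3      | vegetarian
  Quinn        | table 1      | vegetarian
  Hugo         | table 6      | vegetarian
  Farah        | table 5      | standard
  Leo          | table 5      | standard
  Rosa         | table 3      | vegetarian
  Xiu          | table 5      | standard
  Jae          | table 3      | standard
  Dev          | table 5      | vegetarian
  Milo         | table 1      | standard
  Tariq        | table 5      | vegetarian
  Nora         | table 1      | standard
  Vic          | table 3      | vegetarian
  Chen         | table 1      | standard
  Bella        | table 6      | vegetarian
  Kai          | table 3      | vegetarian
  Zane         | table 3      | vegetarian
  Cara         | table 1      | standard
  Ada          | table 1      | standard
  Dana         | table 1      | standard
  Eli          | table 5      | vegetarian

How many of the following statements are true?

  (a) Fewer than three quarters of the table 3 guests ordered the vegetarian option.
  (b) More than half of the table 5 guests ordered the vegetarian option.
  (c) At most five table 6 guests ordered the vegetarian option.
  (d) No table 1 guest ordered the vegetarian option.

(a) table 3: |A| = 6, |A ∩ B| = 5; needs |A ∩ B| / |A| < 3/4 — false.
(b) table 5: |A| = 7, |A ∩ B| = 3; needs |A ∩ B| > |A ∖ B| — false.
(c) table 6: |A| = 6, |A ∩ B| = 5; needs |A ∩ B| ≤ 5 — true.
(d) table 1: |A| = 8, |A ∩ B| = 1; needs A ∩ B = ∅ (|A ∩ B| = 0) — false.

1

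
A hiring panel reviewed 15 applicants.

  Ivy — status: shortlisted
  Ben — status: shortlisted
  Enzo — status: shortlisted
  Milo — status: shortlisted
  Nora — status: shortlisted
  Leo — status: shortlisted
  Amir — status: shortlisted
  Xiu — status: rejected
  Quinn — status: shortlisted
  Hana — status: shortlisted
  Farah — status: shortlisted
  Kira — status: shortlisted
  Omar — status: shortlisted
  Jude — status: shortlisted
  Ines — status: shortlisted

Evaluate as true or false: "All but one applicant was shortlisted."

The determiner here denotes the relation: |A ∖ B| = 1.
|A| = 15, |A ∩ B| = 14, |A ∖ B| = 1.
|A ∖ B| = 1, so the statement is true.

True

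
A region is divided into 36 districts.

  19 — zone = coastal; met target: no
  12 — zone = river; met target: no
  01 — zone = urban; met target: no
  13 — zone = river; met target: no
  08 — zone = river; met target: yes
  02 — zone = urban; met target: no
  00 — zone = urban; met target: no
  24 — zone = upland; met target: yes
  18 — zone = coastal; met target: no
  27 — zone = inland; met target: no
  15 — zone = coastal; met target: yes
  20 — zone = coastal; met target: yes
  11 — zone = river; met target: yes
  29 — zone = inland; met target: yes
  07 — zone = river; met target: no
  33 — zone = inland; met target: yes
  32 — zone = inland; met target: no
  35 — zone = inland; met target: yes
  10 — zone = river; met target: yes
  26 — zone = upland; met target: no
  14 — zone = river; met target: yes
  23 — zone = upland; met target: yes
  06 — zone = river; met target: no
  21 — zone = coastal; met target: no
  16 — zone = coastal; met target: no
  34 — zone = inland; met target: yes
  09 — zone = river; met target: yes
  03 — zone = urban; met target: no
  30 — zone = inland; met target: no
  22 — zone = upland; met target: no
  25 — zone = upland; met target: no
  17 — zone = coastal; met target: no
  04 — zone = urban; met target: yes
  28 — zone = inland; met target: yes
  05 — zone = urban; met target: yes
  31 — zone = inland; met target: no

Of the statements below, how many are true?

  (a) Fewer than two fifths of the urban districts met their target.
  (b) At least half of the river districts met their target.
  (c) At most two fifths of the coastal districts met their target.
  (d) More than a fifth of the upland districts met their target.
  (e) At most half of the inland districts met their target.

4

(a) urban: |A| = 6, |A ∩ B| = 2; needs |A ∩ B| / |A| < 2/5 — true.
(b) river: |A| = 9, |A ∩ B| = 5; needs |A ∩ B| ≥ |A ∖ B| — true.
(c) coastal: |A| = 7, |A ∩ B| = 2; needs |A ∩ B| / |A| ≤ 2/5 — true.
(d) upland: |A| = 5, |A ∩ B| = 2; needs |A ∩ B| / |A| > 1/5 — true.
(e) inland: |A| = 9, |A ∩ B| = 5; needs |A ∩ B| ≤ |A ∖ B| — false.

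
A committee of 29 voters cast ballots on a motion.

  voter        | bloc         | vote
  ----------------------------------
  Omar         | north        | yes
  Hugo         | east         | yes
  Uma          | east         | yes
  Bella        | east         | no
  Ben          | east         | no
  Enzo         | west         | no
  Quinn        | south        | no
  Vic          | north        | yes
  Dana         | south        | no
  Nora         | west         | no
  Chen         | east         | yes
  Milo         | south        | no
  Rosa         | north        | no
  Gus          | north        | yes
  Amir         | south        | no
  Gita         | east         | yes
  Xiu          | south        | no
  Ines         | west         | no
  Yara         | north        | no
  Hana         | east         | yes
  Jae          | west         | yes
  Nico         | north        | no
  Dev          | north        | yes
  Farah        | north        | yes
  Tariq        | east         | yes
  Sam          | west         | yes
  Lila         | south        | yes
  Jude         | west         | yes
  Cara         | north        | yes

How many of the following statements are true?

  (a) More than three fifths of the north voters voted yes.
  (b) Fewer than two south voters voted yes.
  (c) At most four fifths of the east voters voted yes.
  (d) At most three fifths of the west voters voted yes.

(a) north: |A| = 9, |A ∩ B| = 6; needs |A ∩ B| / |A| > 3/5 — true.
(b) south: |A| = 6, |A ∩ B| = 1; needs |A ∩ B| < 2 — true.
(c) east: |A| = 8, |A ∩ B| = 6; needs |A ∩ B| / |A| ≤ 4/5 — true.
(d) west: |A| = 6, |A ∩ B| = 3; needs |A ∩ B| / |A| ≤ 3/5 — true.

4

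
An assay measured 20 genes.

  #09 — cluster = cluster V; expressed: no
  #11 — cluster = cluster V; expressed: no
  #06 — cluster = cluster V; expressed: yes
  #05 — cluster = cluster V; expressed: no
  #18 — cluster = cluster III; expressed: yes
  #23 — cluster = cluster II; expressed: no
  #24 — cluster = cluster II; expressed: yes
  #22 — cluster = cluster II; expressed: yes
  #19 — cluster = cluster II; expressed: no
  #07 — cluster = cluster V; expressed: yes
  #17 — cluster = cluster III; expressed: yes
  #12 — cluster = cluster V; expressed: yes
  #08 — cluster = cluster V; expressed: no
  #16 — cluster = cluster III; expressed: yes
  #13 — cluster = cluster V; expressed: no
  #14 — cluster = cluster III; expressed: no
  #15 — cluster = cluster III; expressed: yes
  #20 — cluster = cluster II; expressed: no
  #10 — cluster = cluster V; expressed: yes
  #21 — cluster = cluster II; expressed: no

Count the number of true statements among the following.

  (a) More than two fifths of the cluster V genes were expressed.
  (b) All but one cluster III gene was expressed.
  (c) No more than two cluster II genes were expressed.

(a) cluster V: |A| = 9, |A ∩ B| = 4; needs |A ∩ B| / |A| > 2/5 — true.
(b) cluster III: |A| = 5, |A ∩ B| = 4; needs |A ∖ B| = 1 — true.
(c) cluster II: |A| = 6, |A ∩ B| = 2; needs |A ∩ B| ≤ 2 — true.

3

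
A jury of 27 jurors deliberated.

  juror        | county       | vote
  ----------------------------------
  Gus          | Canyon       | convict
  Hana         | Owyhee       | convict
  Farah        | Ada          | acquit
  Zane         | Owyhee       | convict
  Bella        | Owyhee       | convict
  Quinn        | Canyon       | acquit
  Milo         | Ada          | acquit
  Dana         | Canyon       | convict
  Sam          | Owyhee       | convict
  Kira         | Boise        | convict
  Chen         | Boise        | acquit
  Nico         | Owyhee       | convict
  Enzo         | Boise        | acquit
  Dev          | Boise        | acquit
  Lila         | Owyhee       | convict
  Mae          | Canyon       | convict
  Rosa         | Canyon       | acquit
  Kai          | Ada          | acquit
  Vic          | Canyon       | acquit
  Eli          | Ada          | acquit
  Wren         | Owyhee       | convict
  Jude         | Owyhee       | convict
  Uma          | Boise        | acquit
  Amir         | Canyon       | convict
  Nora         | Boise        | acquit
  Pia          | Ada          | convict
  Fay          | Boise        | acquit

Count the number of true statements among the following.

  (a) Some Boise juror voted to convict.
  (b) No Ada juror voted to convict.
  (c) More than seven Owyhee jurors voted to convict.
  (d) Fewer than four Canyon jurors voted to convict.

(a) Boise: |A| = 7, |A ∩ B| = 1; needs A ∩ B ≠ ∅ (|A ∩ B| ≥ 1) — true.
(b) Ada: |A| = 5, |A ∩ B| = 1; needs A ∩ B = ∅ (|A ∩ B| = 0) — false.
(c) Owyhee: |A| = 8, |A ∩ B| = 8; needs |A ∩ B| > 7 — true.
(d) Canyon: |A| = 7, |A ∩ B| = 4; needs |A ∩ B| < 4 — false.

2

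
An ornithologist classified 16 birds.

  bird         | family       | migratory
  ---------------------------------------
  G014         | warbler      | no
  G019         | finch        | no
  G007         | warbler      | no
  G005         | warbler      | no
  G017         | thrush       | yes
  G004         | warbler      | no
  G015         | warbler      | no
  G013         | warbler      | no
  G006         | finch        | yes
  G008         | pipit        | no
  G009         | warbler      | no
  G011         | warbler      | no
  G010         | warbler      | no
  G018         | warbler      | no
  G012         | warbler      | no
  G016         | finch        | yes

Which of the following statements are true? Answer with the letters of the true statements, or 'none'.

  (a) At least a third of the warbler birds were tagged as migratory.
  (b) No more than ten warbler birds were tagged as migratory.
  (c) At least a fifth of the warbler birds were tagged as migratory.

(b)

|A| = 11, |A ∩ B| = 0, |A ∖ B| = 11.
(a) |A ∩ B| / |A| ≥ 1/3: fails.
(b) |A ∩ B| ≤ 10: holds.
(c) |A ∩ B| / |A| ≥ 1/5: fails.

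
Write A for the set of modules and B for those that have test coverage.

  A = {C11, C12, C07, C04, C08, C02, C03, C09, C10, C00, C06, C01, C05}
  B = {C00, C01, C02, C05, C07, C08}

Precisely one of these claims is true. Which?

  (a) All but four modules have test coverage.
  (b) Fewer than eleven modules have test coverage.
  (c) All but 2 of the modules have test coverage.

|A| = 13, |A ∩ B| = 6, |A ∖ B| = 7.
(a) requires |A ∖ B| = 4: false.
(b) requires |A ∩ B| < 11: true.
(c) requires |A ∖ B| = 2: false.

(b)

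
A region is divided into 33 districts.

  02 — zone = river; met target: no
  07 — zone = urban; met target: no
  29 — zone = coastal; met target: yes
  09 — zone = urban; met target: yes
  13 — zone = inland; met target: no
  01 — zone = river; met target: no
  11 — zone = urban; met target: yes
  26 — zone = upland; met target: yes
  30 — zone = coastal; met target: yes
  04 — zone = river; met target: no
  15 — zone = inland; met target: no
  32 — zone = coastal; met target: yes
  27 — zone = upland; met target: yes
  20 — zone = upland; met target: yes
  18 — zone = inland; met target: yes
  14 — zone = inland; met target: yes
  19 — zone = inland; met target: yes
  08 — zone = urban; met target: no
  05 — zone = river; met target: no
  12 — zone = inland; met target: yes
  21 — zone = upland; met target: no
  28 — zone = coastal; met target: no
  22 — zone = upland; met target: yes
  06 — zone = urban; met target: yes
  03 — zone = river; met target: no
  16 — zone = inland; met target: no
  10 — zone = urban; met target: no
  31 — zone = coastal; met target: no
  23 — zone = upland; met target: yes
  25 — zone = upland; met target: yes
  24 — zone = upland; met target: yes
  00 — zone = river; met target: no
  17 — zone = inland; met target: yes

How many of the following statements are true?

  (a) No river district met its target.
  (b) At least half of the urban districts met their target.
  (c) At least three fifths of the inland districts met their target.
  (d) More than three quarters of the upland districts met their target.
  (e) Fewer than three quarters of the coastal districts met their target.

(a) river: |A| = 6, |A ∩ B| = 0; needs A ∩ B = ∅ (|A ∩ B| = 0) — true.
(b) urban: |A| = 6, |A ∩ B| = 3; needs |A ∩ B| ≥ |A ∖ B| — true.
(c) inland: |A| = 8, |A ∩ B| = 5; needs |A ∩ B| / |A| ≥ 3/5 — true.
(d) upland: |A| = 8, |A ∩ B| = 7; needs |A ∩ B| / |A| > 3/4 — true.
(e) coastal: |A| = 5, |A ∩ B| = 3; needs |A ∩ B| / |A| < 3/4 — true.

5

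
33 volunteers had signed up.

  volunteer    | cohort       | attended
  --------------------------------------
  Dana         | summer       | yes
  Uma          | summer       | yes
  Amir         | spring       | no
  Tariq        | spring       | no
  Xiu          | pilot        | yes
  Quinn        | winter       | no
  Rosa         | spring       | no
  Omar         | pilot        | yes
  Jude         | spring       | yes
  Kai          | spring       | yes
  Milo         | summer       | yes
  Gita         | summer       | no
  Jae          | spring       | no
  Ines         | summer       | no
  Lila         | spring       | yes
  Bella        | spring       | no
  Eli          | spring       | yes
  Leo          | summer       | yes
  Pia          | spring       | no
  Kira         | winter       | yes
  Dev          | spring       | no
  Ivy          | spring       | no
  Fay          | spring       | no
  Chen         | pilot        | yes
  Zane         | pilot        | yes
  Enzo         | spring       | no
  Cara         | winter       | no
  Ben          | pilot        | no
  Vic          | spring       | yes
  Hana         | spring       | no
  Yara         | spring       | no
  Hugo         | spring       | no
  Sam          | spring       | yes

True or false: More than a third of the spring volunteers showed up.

'More than a third of the spring volunteers showed up' holds iff |A ∩ B| / |A| > 1/3.
|A| = 19, |A ∩ B| = 6, |A ∖ B| = 13.
|A ∩ B|/|A| = 6/19, so the statement is false.

False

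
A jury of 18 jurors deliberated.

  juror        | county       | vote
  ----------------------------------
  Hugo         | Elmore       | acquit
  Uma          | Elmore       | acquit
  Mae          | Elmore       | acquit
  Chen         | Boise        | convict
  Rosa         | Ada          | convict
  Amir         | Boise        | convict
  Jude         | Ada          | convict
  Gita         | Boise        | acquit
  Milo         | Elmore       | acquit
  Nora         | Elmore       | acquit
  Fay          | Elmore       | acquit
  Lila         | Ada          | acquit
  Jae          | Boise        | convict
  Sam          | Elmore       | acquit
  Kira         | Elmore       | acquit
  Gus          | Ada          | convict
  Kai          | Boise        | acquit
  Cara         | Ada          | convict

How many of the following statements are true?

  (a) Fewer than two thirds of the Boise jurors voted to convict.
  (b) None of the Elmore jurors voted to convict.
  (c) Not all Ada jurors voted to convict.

(a) Boise: |A| = 5, |A ∩ B| = 3; needs |A ∩ B| / |A| < 2/3 — true.
(b) Elmore: |A| = 8, |A ∩ B| = 0; needs A ∩ B = ∅ (|A ∩ B| = 0) — true.
(c) Ada: |A| = 5, |A ∩ B| = 4; needs A ⊄ B (|A ∖ B| ≥ 1) — true.

3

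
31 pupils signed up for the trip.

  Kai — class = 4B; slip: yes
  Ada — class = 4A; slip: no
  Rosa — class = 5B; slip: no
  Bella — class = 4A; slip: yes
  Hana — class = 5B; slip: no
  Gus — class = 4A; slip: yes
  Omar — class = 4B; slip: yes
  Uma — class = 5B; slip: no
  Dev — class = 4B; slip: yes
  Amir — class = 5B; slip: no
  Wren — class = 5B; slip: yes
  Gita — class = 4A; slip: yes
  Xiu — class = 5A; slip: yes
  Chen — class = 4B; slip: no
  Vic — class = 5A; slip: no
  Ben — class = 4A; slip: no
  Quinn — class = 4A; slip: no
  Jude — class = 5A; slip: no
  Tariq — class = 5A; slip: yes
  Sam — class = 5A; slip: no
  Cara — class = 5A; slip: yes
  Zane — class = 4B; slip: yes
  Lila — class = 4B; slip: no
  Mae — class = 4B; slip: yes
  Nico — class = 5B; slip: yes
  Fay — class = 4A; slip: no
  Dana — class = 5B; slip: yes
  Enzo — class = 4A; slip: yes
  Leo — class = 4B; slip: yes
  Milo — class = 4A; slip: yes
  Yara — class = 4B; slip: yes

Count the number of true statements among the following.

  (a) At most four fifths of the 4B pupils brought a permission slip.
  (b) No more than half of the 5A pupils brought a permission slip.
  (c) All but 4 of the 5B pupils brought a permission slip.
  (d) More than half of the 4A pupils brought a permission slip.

4

(a) 4B: |A| = 9, |A ∩ B| = 7; needs |A ∩ B| / |A| ≤ 4/5 — true.
(b) 5A: |A| = 6, |A ∩ B| = 3; needs |A ∩ B| ≤ |A ∖ B| — true.
(c) 5B: |A| = 7, |A ∩ B| = 3; needs |A ∖ B| = 4 — true.
(d) 4A: |A| = 9, |A ∩ B| = 5; needs |A ∩ B| > |A ∖ B| — true.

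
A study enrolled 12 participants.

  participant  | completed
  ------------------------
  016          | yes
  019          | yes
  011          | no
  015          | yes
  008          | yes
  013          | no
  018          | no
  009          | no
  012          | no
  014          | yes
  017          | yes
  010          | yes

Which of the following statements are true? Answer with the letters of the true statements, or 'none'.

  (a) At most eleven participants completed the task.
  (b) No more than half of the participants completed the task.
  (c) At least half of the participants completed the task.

|A| = 12, |A ∩ B| = 7, |A ∖ B| = 5.
(a) |A ∩ B| ≤ 11: holds.
(b) |A ∩ B| ≤ |A ∖ B|: fails.
(c) |A ∩ B| ≥ |A ∖ B|: holds.

(a), (c)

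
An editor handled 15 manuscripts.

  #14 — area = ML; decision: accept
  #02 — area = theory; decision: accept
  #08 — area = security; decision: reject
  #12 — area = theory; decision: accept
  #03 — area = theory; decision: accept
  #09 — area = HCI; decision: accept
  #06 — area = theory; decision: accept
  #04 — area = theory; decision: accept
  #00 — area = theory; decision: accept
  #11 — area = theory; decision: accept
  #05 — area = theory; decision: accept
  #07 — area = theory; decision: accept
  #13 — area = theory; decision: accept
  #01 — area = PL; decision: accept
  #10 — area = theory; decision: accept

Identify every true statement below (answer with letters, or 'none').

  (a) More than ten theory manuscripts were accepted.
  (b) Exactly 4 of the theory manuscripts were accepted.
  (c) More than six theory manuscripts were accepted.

(a), (c)

|A| = 11, |A ∩ B| = 11, |A ∖ B| = 0.
(a) |A ∩ B| > 10: holds.
(b) |A ∩ B| = 4: fails.
(c) |A ∩ B| > 6: holds.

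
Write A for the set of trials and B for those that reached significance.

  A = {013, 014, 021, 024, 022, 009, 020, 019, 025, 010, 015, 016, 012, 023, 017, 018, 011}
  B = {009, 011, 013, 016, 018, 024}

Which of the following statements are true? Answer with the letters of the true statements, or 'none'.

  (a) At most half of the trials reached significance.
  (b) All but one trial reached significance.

(a)

|A| = 17, |A ∩ B| = 6, |A ∖ B| = 11.
(a) |A ∩ B| ≤ |A ∖ B|: holds.
(b) |A ∖ B| = 1: fails.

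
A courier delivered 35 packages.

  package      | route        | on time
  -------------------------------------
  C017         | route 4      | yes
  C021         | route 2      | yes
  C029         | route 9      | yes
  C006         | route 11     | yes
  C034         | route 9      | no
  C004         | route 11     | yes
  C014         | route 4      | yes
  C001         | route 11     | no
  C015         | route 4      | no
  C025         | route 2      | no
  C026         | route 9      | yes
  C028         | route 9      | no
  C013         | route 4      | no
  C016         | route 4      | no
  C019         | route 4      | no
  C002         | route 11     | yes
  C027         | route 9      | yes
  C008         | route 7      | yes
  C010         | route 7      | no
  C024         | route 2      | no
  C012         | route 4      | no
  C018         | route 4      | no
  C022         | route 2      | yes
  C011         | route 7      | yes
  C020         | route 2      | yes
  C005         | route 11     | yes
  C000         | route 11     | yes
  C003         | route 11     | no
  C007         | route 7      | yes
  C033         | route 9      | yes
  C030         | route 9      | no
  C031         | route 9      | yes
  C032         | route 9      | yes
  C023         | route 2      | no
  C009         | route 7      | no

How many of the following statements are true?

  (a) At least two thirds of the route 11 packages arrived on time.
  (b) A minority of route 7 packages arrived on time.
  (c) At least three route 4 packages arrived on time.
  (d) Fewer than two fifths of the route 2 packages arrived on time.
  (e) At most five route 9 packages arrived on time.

1

(a) route 11: |A| = 7, |A ∩ B| = 5; needs |A ∩ B| / |A| ≥ 2/3 — true.
(b) route 7: |A| = 5, |A ∩ B| = 3; needs |A ∩ B| < |A ∖ B| — false.
(c) route 4: |A| = 8, |A ∩ B| = 2; needs |A ∩ B| ≥ 3 — false.
(d) route 2: |A| = 6, |A ∩ B| = 3; needs |A ∩ B| / |A| < 2/5 — false.
(e) route 9: |A| = 9, |A ∩ B| = 6; needs |A ∩ B| ≤ 5 — false.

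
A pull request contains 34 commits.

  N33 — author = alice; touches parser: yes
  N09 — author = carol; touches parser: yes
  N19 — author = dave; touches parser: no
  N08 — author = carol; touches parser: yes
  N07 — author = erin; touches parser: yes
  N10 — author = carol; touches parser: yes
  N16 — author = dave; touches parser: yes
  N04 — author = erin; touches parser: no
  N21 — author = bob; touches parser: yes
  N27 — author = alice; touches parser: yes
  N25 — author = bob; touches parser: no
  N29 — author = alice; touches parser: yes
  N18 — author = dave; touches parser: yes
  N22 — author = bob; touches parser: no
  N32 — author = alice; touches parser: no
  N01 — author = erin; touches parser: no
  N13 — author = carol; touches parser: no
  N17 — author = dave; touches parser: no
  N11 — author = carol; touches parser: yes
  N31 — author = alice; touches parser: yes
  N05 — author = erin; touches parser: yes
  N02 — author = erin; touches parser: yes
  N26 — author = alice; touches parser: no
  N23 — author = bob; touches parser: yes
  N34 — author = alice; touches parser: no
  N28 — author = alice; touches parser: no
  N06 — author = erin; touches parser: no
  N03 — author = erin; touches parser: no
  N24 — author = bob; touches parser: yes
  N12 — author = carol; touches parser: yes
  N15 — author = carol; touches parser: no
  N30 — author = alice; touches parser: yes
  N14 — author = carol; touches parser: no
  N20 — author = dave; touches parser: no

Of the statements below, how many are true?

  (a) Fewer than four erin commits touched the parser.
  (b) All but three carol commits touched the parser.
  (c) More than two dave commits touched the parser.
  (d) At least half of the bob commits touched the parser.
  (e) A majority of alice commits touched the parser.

4

(a) erin: |A| = 7, |A ∩ B| = 3; needs |A ∩ B| < 4 — true.
(b) carol: |A| = 8, |A ∩ B| = 5; needs |A ∖ B| = 3 — true.
(c) dave: |A| = 5, |A ∩ B| = 2; needs |A ∩ B| > 2 — false.
(d) bob: |A| = 5, |A ∩ B| = 3; needs |A ∩ B| ≥ |A ∖ B| — true.
(e) alice: |A| = 9, |A ∩ B| = 5; needs |A ∩ B| > |A ∖ B| — true.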